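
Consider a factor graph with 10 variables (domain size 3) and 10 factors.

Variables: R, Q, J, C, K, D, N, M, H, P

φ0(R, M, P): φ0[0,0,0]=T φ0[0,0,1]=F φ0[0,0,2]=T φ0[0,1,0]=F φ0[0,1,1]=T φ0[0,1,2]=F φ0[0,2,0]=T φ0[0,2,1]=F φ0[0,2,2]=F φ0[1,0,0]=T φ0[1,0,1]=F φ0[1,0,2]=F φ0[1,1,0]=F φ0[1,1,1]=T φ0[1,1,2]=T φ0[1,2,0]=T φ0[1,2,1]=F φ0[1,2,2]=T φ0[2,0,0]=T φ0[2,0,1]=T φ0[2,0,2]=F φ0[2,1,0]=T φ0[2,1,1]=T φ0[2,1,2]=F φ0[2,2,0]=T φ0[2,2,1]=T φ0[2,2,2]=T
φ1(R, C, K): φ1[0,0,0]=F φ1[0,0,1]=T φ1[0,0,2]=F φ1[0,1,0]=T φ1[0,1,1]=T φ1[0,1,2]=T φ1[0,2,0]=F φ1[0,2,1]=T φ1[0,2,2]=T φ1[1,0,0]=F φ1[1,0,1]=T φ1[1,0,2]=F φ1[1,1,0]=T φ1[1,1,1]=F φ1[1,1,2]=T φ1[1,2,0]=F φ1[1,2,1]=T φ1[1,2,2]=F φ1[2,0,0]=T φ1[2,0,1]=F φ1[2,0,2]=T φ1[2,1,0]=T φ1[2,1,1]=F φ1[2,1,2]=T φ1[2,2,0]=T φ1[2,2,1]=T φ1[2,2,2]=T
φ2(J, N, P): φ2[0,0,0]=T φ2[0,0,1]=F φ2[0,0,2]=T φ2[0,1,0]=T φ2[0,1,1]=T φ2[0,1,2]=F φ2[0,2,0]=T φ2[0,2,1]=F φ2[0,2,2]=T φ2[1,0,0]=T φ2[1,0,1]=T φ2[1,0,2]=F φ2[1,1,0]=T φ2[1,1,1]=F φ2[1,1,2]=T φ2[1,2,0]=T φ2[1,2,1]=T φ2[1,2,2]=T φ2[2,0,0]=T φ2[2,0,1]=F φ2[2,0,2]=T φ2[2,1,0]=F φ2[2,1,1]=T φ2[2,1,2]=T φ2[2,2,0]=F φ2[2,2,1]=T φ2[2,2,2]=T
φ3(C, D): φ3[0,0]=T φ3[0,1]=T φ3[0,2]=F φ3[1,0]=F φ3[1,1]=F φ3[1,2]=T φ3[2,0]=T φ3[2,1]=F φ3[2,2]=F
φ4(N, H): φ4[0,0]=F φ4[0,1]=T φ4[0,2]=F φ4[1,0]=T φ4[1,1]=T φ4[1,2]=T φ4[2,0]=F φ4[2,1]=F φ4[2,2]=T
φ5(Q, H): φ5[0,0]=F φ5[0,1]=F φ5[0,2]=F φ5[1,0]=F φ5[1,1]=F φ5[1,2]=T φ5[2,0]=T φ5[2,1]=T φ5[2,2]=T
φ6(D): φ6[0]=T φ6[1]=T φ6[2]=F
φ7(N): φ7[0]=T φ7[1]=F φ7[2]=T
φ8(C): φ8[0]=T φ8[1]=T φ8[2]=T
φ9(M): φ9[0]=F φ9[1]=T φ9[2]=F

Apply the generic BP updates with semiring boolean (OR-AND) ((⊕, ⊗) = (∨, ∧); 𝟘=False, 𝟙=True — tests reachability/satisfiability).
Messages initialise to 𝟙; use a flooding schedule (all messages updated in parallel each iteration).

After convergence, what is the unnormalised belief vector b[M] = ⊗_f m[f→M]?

init: all messages = 𝟙 over 3 values
r1 m[φ0→R] = [T, T, T]
r1 m[φ0→M] = [T, T, T]
r1 m[φ0→P] = [T, T, T]
r1 m[φ1→R] = [T, T, T]
r1 m[φ1→C] = [T, T, T]
r1 m[φ1→K] = [T, T, T]
r1 m[φ2→J] = [T, T, T]
r1 m[φ2→N] = [T, T, T]
r1 m[φ2→P] = [T, T, T]
r1 m[φ3→C] = [T, T, T]
r1 m[φ3→D] = [T, T, T]
r1 m[φ4→N] = [T, T, T]
r1 m[φ4→H] = [T, T, T]
r1 m[φ5→Q] = [F, T, T]
r1 m[φ5→H] = [T, T, T]
r1 m[φ6→D] = [T, T, F]
r1 m[φ7→N] = [T, F, T]
r1 m[φ8→C] = [T, T, T]
r1 m[φ9→M] = [F, T, F]
r1 m[R→φ0] = [T, T, T]
r1 m[R→φ1] = [T, T, T]
r1 m[Q→φ5] = [T, T, T]
r1 m[J→φ2] = [T, T, T]
r1 m[C→φ1] = [T, T, T]
r1 m[C→φ3] = [T, T, T]
r1 m[C→φ8] = [T, T, T]
r1 m[K→φ1] = [T, T, T]
r1 m[D→φ3] = [T, T, T]
r1 m[D→φ6] = [T, T, T]
r1 m[N→φ2] = [T, T, T]
r1 m[N→φ4] = [T, T, T]
r1 m[N→φ7] = [T, T, T]
r1 m[M→φ0] = [T, T, T]
r1 m[M→φ9] = [T, T, T]
r1 m[H→φ4] = [T, T, T]
r1 m[H→φ5] = [T, T, T]
r1 m[P→φ0] = [T, T, T]
r1 m[P→φ2] = [T, T, T]
r2 m[φ0→R] = [T, T, T]
r2 m[φ0→M] = [T, T, T]
r2 m[φ0→P] = [T, T, T]
r2 m[φ1→R] = [T, T, T]
r2 m[φ1→C] = [T, T, T]
r2 m[φ1→K] = [T, T, T]
r2 m[φ2→J] = [T, T, T]
r2 m[φ2→N] = [T, T, T]
r2 m[φ2→P] = [T, T, T]
r2 m[φ3→C] = [T, T, T]
r2 m[φ3→D] = [T, T, T]
r2 m[φ4→N] = [T, T, T]
r2 m[φ4→H] = [T, T, T]
r2 m[φ5→Q] = [F, T, T]
r2 m[φ5→H] = [T, T, T]
r2 m[φ6→D] = [T, T, F]
r2 m[φ7→N] = [T, F, T]
r2 m[φ8→C] = [T, T, T]
r2 m[φ9→M] = [F, T, F]
r2 m[R→φ0] = [T, T, T]
r2 m[R→φ1] = [T, T, T]
r2 m[Q→φ5] = [T, T, T]
r2 m[J→φ2] = [T, T, T]
r2 m[C→φ1] = [T, T, T]
r2 m[C→φ3] = [T, T, T]
r2 m[C→φ8] = [T, T, T]
r2 m[K→φ1] = [T, T, T]
r2 m[D→φ3] = [T, T, F]
r2 m[D→φ6] = [T, T, T]
r2 m[N→φ2] = [T, F, T]
r2 m[N→φ4] = [T, F, T]
r2 m[N→φ7] = [T, T, T]
r2 m[M→φ0] = [F, T, F]
r2 m[M→φ9] = [T, T, T]
r2 m[H→φ4] = [T, T, T]
r2 m[H→φ5] = [T, T, T]
r2 m[P→φ0] = [T, T, T]
r2 m[P→φ2] = [T, T, T]
r3 m[φ0→R] = [T, T, T]
r3 m[φ0→M] = [T, T, T]
r3 m[φ0→P] = [T, T, T]
r3 m[φ1→R] = [T, T, T]
r3 m[φ1→C] = [T, T, T]
r3 m[φ1→K] = [T, T, T]
r3 m[φ2→J] = [T, T, T]
r3 m[φ2→N] = [T, T, T]
r3 m[φ2→P] = [T, T, T]
r3 m[φ3→C] = [T, F, T]
r3 m[φ3→D] = [T, T, T]
r3 m[φ4→N] = [T, T, T]
r3 m[φ4→H] = [F, T, T]
r3 m[φ5→Q] = [F, T, T]
r3 m[φ5→H] = [T, T, T]
r3 m[φ6→D] = [T, T, F]
r3 m[φ7→N] = [T, F, T]
r3 m[φ8→C] = [T, T, T]
r3 m[φ9→M] = [F, T, F]
r3 m[R→φ0] = [T, T, T]
r3 m[R→φ1] = [T, T, T]
r3 m[Q→φ5] = [T, T, T]
r3 m[J→φ2] = [T, T, T]
r3 m[C→φ1] = [T, T, T]
r3 m[C→φ3] = [T, T, T]
r3 m[C→φ8] = [T, T, T]
r3 m[K→φ1] = [T, T, T]
r3 m[D→φ3] = [T, T, F]
r3 m[D→φ6] = [T, T, T]
r3 m[N→φ2] = [T, F, T]
r3 m[N→φ4] = [T, F, T]
r3 m[N→φ7] = [T, T, T]
r3 m[M→φ0] = [F, T, F]
r3 m[M→φ9] = [T, T, T]
r3 m[H→φ4] = [T, T, T]
r3 m[H→φ5] = [T, T, T]
r3 m[P→φ0] = [T, T, T]
r3 m[P→φ2] = [T, T, T]
r4 m[φ0→R] = [T, T, T]
r4 m[φ0→M] = [T, T, T]
r4 m[φ0→P] = [T, T, T]
r4 m[φ1→R] = [T, T, T]
r4 m[φ1→C] = [T, T, T]
r4 m[φ1→K] = [T, T, T]
r4 m[φ2→J] = [T, T, T]
r4 m[φ2→N] = [T, T, T]
r4 m[φ2→P] = [T, T, T]
r4 m[φ3→C] = [T, F, T]
r4 m[φ3→D] = [T, T, T]
r4 m[φ4→N] = [T, T, T]
r4 m[φ4→H] = [F, T, T]
r4 m[φ5→Q] = [F, T, T]
r4 m[φ5→H] = [T, T, T]
r4 m[φ6→D] = [T, T, F]
r4 m[φ7→N] = [T, F, T]
r4 m[φ8→C] = [T, T, T]
r4 m[φ9→M] = [F, T, F]
r4 m[R→φ0] = [T, T, T]
r4 m[R→φ1] = [T, T, T]
r4 m[Q→φ5] = [T, T, T]
r4 m[J→φ2] = [T, T, T]
r4 m[C→φ1] = [T, F, T]
r4 m[C→φ3] = [T, T, T]
r4 m[C→φ8] = [T, F, T]
r4 m[K→φ1] = [T, T, T]
r4 m[D→φ3] = [T, T, F]
r4 m[D→φ6] = [T, T, T]
r4 m[N→φ2] = [T, F, T]
r4 m[N→φ4] = [T, F, T]
r4 m[N→φ7] = [T, T, T]
r4 m[M→φ0] = [F, T, F]
r4 m[M→φ9] = [T, T, T]
r4 m[H→φ4] = [T, T, T]
r4 m[H→φ5] = [F, T, T]
r4 m[P→φ0] = [T, T, T]
r4 m[P→φ2] = [T, T, T]
r5 m[φ0→R] = [T, T, T]
r5 m[φ0→M] = [T, T, T]
r5 m[φ0→P] = [T, T, T]
r5 m[φ1→R] = [T, T, T]
r5 m[φ1→C] = [T, T, T]
r5 m[φ1→K] = [T, T, T]
r5 m[φ2→J] = [T, T, T]
r5 m[φ2→N] = [T, T, T]
r5 m[φ2→P] = [T, T, T]
r5 m[φ3→C] = [T, F, T]
r5 m[φ3→D] = [T, T, T]
r5 m[φ4→N] = [T, T, T]
r5 m[φ4→H] = [F, T, T]
r5 m[φ5→Q] = [F, T, T]
r5 m[φ5→H] = [T, T, T]
r5 m[φ6→D] = [T, T, F]
r5 m[φ7→N] = [T, F, T]
r5 m[φ8→C] = [T, T, T]
r5 m[φ9→M] = [F, T, F]
r5 m[R→φ0] = [T, T, T]
r5 m[R→φ1] = [T, T, T]
r5 m[Q→φ5] = [T, T, T]
r5 m[J→φ2] = [T, T, T]
r5 m[C→φ1] = [T, F, T]
r5 m[C→φ3] = [T, T, T]
r5 m[C→φ8] = [T, F, T]
r5 m[K→φ1] = [T, T, T]
r5 m[D→φ3] = [T, T, F]
r5 m[D→φ6] = [T, T, T]
r5 m[N→φ2] = [T, F, T]
r5 m[N→φ4] = [T, F, T]
r5 m[N→φ7] = [T, T, T]
r5 m[M→φ0] = [F, T, F]
r5 m[M→φ9] = [T, T, T]
r5 m[H→φ4] = [T, T, T]
r5 m[H→φ5] = [F, T, T]
r5 m[P→φ0] = [T, T, T]
r5 m[P→φ2] = [T, T, T]
fixed point reached at round 5
b[M] = ⊗ incoming = [F, T, F]

b[M] = [F, T, F]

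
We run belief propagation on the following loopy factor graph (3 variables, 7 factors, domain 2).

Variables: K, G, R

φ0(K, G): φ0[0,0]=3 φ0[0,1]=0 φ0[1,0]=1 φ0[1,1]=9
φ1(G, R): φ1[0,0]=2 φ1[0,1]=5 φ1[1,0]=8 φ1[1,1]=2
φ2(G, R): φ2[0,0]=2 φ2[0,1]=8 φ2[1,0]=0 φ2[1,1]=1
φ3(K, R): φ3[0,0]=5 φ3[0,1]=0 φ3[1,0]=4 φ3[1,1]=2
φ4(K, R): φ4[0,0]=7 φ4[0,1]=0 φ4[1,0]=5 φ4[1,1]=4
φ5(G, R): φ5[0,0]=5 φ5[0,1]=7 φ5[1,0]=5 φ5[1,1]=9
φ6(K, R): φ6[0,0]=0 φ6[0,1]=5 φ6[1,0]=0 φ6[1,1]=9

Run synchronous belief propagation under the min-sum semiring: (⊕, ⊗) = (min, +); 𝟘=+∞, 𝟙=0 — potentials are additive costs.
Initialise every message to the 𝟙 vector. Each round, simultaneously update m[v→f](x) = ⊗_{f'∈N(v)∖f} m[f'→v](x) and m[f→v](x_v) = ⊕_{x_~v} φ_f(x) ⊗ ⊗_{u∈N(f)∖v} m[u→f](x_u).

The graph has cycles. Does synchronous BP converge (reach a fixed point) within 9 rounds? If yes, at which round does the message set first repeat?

NOT CONVERGED within 9 rounds

init: all messages = 𝟙 over 2 values
r1 m[φ0→K] = [0, 1]
r1 m[φ0→G] = [1, 0]
r1 m[φ1→G] = [2, 2]
r1 m[φ1→R] = [2, 2]
r1 m[φ2→G] = [2, 0]
r1 m[φ2→R] = [0, 1]
r1 m[φ3→K] = [0, 2]
r1 m[φ3→R] = [4, 0]
r1 m[φ4→K] = [0, 4]
r1 m[φ4→R] = [5, 0]
r1 m[φ5→G] = [5, 5]
r1 m[φ5→R] = [5, 7]
r1 m[φ6→K] = [0, 0]
r1 m[φ6→R] = [0, 5]
r1 m[K→φ0] = [0, 0]
r1 m[K→φ3] = [0, 0]
r1 m[K→φ4] = [0, 0]
r1 m[K→φ6] = [0, 0]
r1 m[G→φ0] = [0, 0]
r1 m[G→φ1] = [0, 0]
r1 m[G→φ2] = [0, 0]
r1 m[G→φ5] = [0, 0]
r1 m[R→φ1] = [0, 0]
r1 m[R→φ2] = [0, 0]
r1 m[R→φ3] = [0, 0]
r1 m[R→φ4] = [0, 0]
r1 m[R→φ5] = [0, 0]
r1 m[R→φ6] = [0, 0]
r2 m[φ0→K] = [0, 1]
r2 m[φ0→G] = [1, 0]
r2 m[φ1→G] = [2, 2]
r2 m[φ1→R] = [2, 2]
r2 m[φ2→G] = [2, 0]
r2 m[φ2→R] = [0, 1]
r2 m[φ3→K] = [0, 2]
r2 m[φ3→R] = [4, 0]
r2 m[φ4→K] = [0, 4]
r2 m[φ4→R] = [5, 0]
r2 m[φ5→G] = [5, 5]
r2 m[φ5→R] = [5, 7]
r2 m[φ6→K] = [0, 0]
r2 m[φ6→R] = [0, 5]
r2 m[K→φ0] = [0, 6]
r2 m[K→φ3] = [0, 5]
r2 m[K→φ4] = [0, 3]
r2 m[K→φ6] = [0, 7]
r2 m[G→φ0] = [9, 7]
r2 m[G→φ1] = [8, 5]
r2 m[G→φ2] = [8, 7]
r2 m[G→φ5] = [5, 2]
r2 m[R→φ1] = [14, 13]
r2 m[R→φ2] = [16, 14]
r2 m[R→φ3] = [12, 15]
r2 m[R→φ4] = [11, 15]
r2 m[R→φ5] = [11, 8]
r2 m[R→φ6] = [16, 10]
r3 m[φ0→K] = [7, 10]
r3 m[φ0→G] = [3, 0]
r3 m[φ1→G] = [16, 15]
r3 m[φ1→R] = [10, 7]
r3 m[φ2→G] = [18, 15]
r3 m[φ2→R] = [7, 8]
r3 m[φ3→K] = [15, 16]
r3 m[φ3→R] = [5, 0]
r3 m[φ4→K] = [15, 16]
r3 m[φ4→R] = [7, 0]
r3 m[φ5→G] = [15, 16]
r3 m[φ5→R] = [7, 11]
r3 m[φ6→K] = [15, 16]
r3 m[φ6→R] = [0, 5]
r3 m[K→φ0] = [0, 6]
r3 m[K→φ3] = [0, 5]
r3 m[K→φ4] = [0, 3]
r3 m[K→φ6] = [0, 7]
r3 m[G→φ0] = [9, 7]
r3 m[G→φ1] = [8, 5]
r3 m[G→φ2] = [8, 7]
r3 m[G→φ5] = [5, 2]
r3 m[R→φ1] = [14, 13]
r3 m[R→φ2] = [16, 14]
r3 m[R→φ3] = [12, 15]
r3 m[R→φ4] = [11, 15]
r3 m[R→φ5] = [11, 8]
r3 m[R→φ6] = [16, 10]
r4 m[φ0→K] = [7, 10]
r4 m[φ0→G] = [3, 0]
r4 m[φ1→G] = [16, 15]
r4 m[φ1→R] = [10, 7]
r4 m[φ2→G] = [18, 15]
r4 m[φ2→R] = [7, 8]
r4 m[φ3→K] = [15, 16]
r4 m[φ3→R] = [5, 0]
r4 m[φ4→K] = [15, 16]
r4 m[φ4→R] = [7, 0]
r4 m[φ5→G] = [15, 16]
r4 m[φ5→R] = [7, 11]
r4 m[φ6→K] = [15, 16]
r4 m[φ6→R] = [0, 5]
r4 m[K→φ0] = [45, 48]
r4 m[K→φ3] = [37, 42]
r4 m[K→φ4] = [37, 42]
r4 m[K→φ6] = [37, 42]
r4 m[G→φ0] = [49, 46]
r4 m[G→φ1] = [36, 31]
r4 m[G→φ2] = [34, 31]
r4 m[G→φ5] = [37, 30]
r4 m[R→φ1] = [26, 24]
r4 m[R→φ2] = [29, 23]
r4 m[R→φ3] = [31, 31]
r4 m[R→φ4] = [29, 31]
r4 m[R→φ5] = [29, 20]
r4 m[R→φ6] = [36, 26]
r5 m[φ0→K] = [46, 50]
r5 m[φ0→G] = [48, 45]
r5 m[φ1→G] = [28, 26]
r5 m[φ1→R] = [38, 33]
r5 m[φ2→G] = [31, 24]
r5 m[φ2→R] = [31, 32]
r5 m[φ3→K] = [31, 33]
r5 m[φ3→R] = [42, 37]
r5 m[φ4→K] = [31, 34]
r5 m[φ4→R] = [44, 37]
r5 m[φ5→G] = [27, 29]
r5 m[φ5→R] = [35, 39]
r5 m[φ6→K] = [31, 35]
r5 m[φ6→R] = [37, 42]
r5 m[K→φ0] = [45, 48]
r5 m[K→φ3] = [37, 42]
r5 m[K→φ4] = [37, 42]
r5 m[K→φ6] = [37, 42]
r5 m[G→φ0] = [49, 46]
r5 m[G→φ1] = [36, 31]
r5 m[G→φ2] = [34, 31]
r5 m[G→φ5] = [37, 30]
r5 m[R→φ1] = [26, 24]
r5 m[R→φ2] = [29, 23]
r5 m[R→φ3] = [31, 31]
r5 m[R→φ4] = [29, 31]
r5 m[R→φ5] = [29, 20]
r5 m[R→φ6] = [36, 26]
r6 m[φ0→K] = [46, 50]
r6 m[φ0→G] = [48, 45]
r6 m[φ1→G] = [28, 26]
r6 m[φ1→R] = [38, 33]
r6 m[φ2→G] = [31, 24]
r6 m[φ2→R] = [31, 32]
r6 m[φ3→K] = [31, 33]
r6 m[φ3→R] = [42, 37]
r6 m[φ4→K] = [31, 34]
r6 m[φ4→R] = [44, 37]
r6 m[φ5→G] = [27, 29]
r6 m[φ5→R] = [35, 39]
r6 m[φ6→K] = [31, 35]
r6 m[φ6→R] = [37, 42]
r6 m[K→φ0] = [93, 102]
r6 m[K→φ3] = [108, 119]
r6 m[K→φ4] = [108, 118]
r6 m[K→φ6] = [108, 117]
r6 m[G→φ0] = [86, 79]
r6 m[G→φ1] = [106, 98]
r6 m[G→φ2] = [103, 100]
r6 m[G→φ5] = [107, 95]
r6 m[R→φ1] = [189, 187]
r6 m[R→φ2] = [196, 188]
r6 m[R→φ3] = [185, 183]
r6 m[R→φ4] = [183, 183]
r6 m[R→φ5] = [192, 181]
r6 m[R→φ6] = [190, 178]
r7 m[φ0→K] = [79, 87]
r7 m[φ0→G] = [96, 93]
r7 m[φ1→G] = [191, 189]
r7 m[φ1→R] = [106, 100]
r7 m[φ2→G] = [196, 189]
r7 m[φ2→R] = [100, 101]
r7 m[φ3→K] = [183, 185]
r7 m[φ3→R] = [113, 108]
r7 m[φ4→K] = [183, 187]
r7 m[φ4→R] = [115, 108]
r7 m[φ5→G] = [188, 190]
r7 m[φ5→R] = [100, 104]
r7 m[φ6→K] = [183, 187]
r7 m[φ6→R] = [108, 113]
r7 m[K→φ0] = [93, 102]
r7 m[K→φ3] = [108, 119]
r7 m[K→φ4] = [108, 118]
r7 m[K→φ6] = [108, 117]
r7 m[G→φ0] = [86, 79]
r7 m[G→φ1] = [106, 98]
r7 m[G→φ2] = [103, 100]
r7 m[G→φ5] = [107, 95]
r7 m[R→φ1] = [189, 187]
r7 m[R→φ2] = [196, 188]
r7 m[R→φ3] = [185, 183]
r7 m[R→φ4] = [183, 183]
r7 m[R→φ5] = [192, 181]
r7 m[R→φ6] = [190, 178]
r8 m[φ0→K] = [79, 87]
r8 m[φ0→G] = [96, 93]
r8 m[φ1→G] = [191, 189]
r8 m[φ1→R] = [106, 100]
r8 m[φ2→G] = [196, 189]
r8 m[φ2→R] = [100, 101]
r8 m[φ3→K] = [183, 185]
r8 m[φ3→R] = [113, 108]
r8 m[φ4→K] = [183, 187]
r8 m[φ4→R] = [115, 108]
r8 m[φ5→G] = [188, 190]
r8 m[φ5→R] = [100, 104]
r8 m[φ6→K] = [183, 187]
r8 m[φ6→R] = [108, 113]
r8 m[K→φ0] = [549, 559]
r8 m[K→φ3] = [445, 461]
r8 m[K→φ4] = [445, 459]
r8 m[K→φ6] = [445, 459]
r8 m[G→φ0] = [575, 568]
r8 m[G→φ1] = [480, 472]
r8 m[G→φ2] = [475, 472]
r8 m[G→φ5] = [483, 471]
r8 m[R→φ1] = [536, 534]
r8 m[R→φ2] = [542, 533]
r8 m[R→φ3] = [529, 526]
r8 m[R→φ4] = [527, 526]
r8 m[R→φ5] = [542, 530]
r8 m[R→φ6] = [534, 521]
r9 m[φ0→K] = [568, 576]
r9 m[φ0→G] = [552, 549]
r9 m[φ1→G] = [538, 536]
r9 m[φ1→R] = [480, 474]
r9 m[φ2→G] = [541, 534]
r9 m[φ2→R] = [472, 473]
r9 m[φ3→K] = [526, 528]
r9 m[φ3→R] = [450, 445]
r9 m[φ4→K] = [526, 530]
r9 m[φ4→R] = [452, 445]
r9 m[φ5→G] = [537, 539]
r9 m[φ5→R] = [476, 480]
r9 m[φ6→K] = [526, 530]
r9 m[φ6→R] = [445, 450]
r9 m[K→φ0] = [549, 559]
r9 m[K→φ3] = [445, 461]
r9 m[K→φ4] = [445, 459]
r9 m[K→φ6] = [445, 459]
r9 m[G→φ0] = [575, 568]
r9 m[G→φ1] = [480, 472]
r9 m[G→φ2] = [475, 472]
r9 m[G→φ5] = [483, 471]
r9 m[R→φ1] = [536, 534]
r9 m[R→φ2] = [542, 533]
r9 m[R→φ3] = [529, 526]
r9 m[R→φ4] = [527, 526]
r9 m[R→φ5] = [542, 530]
r9 m[R→φ6] = [534, 521]
no fixed point within 9 rounds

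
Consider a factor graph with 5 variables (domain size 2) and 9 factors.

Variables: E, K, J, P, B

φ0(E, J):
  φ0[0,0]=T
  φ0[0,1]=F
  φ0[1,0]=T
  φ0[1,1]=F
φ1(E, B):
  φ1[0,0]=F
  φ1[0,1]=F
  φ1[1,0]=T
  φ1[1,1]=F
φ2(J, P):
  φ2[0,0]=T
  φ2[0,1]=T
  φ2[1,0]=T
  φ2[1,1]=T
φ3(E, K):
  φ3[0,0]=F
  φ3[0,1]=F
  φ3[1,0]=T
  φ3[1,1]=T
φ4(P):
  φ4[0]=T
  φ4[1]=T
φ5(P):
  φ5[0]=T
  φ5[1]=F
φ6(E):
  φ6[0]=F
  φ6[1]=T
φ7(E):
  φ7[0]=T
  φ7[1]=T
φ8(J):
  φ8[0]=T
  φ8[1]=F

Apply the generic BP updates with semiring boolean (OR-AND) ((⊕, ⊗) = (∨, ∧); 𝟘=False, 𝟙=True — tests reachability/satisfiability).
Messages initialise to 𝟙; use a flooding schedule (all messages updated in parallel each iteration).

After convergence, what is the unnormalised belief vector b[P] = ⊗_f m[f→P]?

b[P] = [T, F]

init: all messages = 𝟙 over 2 values
r1 m[φ0→E] = [T, T]
r1 m[φ0→J] = [T, F]
r1 m[φ1→E] = [F, T]
r1 m[φ1→B] = [T, F]
r1 m[φ2→J] = [T, T]
r1 m[φ2→P] = [T, T]
r1 m[φ3→E] = [F, T]
r1 m[φ3→K] = [T, T]
r1 m[φ4→P] = [T, T]
r1 m[φ5→P] = [T, F]
r1 m[φ6→E] = [F, T]
r1 m[φ7→E] = [T, T]
r1 m[φ8→J] = [T, F]
r1 m[E→φ0] = [T, T]
r1 m[E→φ1] = [T, T]
r1 m[E→φ3] = [T, T]
r1 m[E→φ6] = [T, T]
r1 m[E→φ7] = [T, T]
r1 m[K→φ3] = [T, T]
r1 m[J→φ0] = [T, T]
r1 m[J→φ2] = [T, T]
r1 m[J→φ8] = [T, T]
r1 m[P→φ2] = [T, T]
r1 m[P→φ4] = [T, T]
r1 m[P→φ5] = [T, T]
r1 m[B→φ1] = [T, T]
r2 m[φ0→E] = [T, T]
r2 m[φ0→J] = [T, F]
r2 m[φ1→E] = [F, T]
r2 m[φ1→B] = [T, F]
r2 m[φ2→J] = [T, T]
r2 m[φ2→P] = [T, T]
r2 m[φ3→E] = [F, T]
r2 m[φ3→K] = [T, T]
r2 m[φ4→P] = [T, T]
r2 m[φ5→P] = [T, F]
r2 m[φ6→E] = [F, T]
r2 m[φ7→E] = [T, T]
r2 m[φ8→J] = [T, F]
r2 m[E→φ0] = [F, T]
r2 m[E→φ1] = [F, T]
r2 m[E→φ3] = [F, T]
r2 m[E→φ6] = [F, T]
r2 m[E→φ7] = [F, T]
r2 m[K→φ3] = [T, T]
r2 m[J→φ0] = [T, F]
r2 m[J→φ2] = [T, F]
r2 m[J→φ8] = [T, F]
r2 m[P→φ2] = [T, F]
r2 m[P→φ4] = [T, F]
r2 m[P→φ5] = [T, T]
r2 m[B→φ1] = [T, T]
r3 m[φ0→E] = [T, T]
r3 m[φ0→J] = [T, F]
r3 m[φ1→E] = [F, T]
r3 m[φ1→B] = [T, F]
r3 m[φ2→J] = [T, T]
r3 m[φ2→P] = [T, T]
r3 m[φ3→E] = [F, T]
r3 m[φ3→K] = [T, T]
r3 m[φ4→P] = [T, T]
r3 m[φ5→P] = [T, F]
r3 m[φ6→E] = [F, T]
r3 m[φ7→E] = [T, T]
r3 m[φ8→J] = [T, F]
r3 m[E→φ0] = [F, T]
r3 m[E→φ1] = [F, T]
r3 m[E→φ3] = [F, T]
r3 m[E→φ6] = [F, T]
r3 m[E→φ7] = [F, T]
r3 m[K→φ3] = [T, T]
r3 m[J→φ0] = [T, F]
r3 m[J→φ2] = [T, F]
r3 m[J→φ8] = [T, F]
r3 m[P→φ2] = [T, F]
r3 m[P→φ4] = [T, F]
r3 m[P→φ5] = [T, T]
r3 m[B→φ1] = [T, T]
fixed point reached at round 3
b[P] = ⊗ incoming = [T, F]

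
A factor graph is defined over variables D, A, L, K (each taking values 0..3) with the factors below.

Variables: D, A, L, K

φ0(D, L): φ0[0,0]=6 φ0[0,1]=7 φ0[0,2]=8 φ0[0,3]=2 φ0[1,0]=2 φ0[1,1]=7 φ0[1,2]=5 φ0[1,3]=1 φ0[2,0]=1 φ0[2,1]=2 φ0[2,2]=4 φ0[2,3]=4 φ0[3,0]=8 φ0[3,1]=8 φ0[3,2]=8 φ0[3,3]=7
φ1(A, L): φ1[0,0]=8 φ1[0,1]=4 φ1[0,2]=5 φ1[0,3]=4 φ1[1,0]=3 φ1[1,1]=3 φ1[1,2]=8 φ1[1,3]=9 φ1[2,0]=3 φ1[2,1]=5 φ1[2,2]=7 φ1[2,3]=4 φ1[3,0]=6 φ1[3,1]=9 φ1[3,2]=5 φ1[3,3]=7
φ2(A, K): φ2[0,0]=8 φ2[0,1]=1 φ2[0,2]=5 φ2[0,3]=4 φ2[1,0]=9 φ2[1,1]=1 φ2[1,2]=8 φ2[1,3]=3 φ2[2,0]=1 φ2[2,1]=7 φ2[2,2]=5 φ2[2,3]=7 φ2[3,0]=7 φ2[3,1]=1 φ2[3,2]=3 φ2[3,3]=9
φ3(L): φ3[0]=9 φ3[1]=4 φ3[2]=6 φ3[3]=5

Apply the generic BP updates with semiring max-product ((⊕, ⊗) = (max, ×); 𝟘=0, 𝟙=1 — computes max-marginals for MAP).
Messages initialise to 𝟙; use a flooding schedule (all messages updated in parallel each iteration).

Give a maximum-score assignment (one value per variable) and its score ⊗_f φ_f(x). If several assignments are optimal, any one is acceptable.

assignment: (D=3, A=0, L=0, K=0); score = 4608

init: all messages = 𝟙 over 4 values
r1 m[φ0→D] = [8, 7, 4, 8]
r1 m[φ0→L] = [8, 8, 8, 7]
r1 m[φ1→A] = [8, 9, 7, 9]
r1 m[φ1→L] = [8, 9, 8, 9]
r1 m[φ2→A] = [8, 9, 7, 9]
r1 m[φ2→K] = [9, 7, 8, 9]
r1 m[φ3→L] = [9, 4, 6, 5]
r1 m[D→φ0] = [1, 1, 1, 1]
r1 m[A→φ1] = [1, 1, 1, 1]
r1 m[A→φ2] = [1, 1, 1, 1]
r1 m[L→φ0] = [1, 1, 1, 1]
r1 m[L→φ1] = [1, 1, 1, 1]
r1 m[L→φ3] = [1, 1, 1, 1]
r1 m[K→φ2] = [1, 1, 1, 1]
r2 m[φ0→D] = [8, 7, 4, 8]
r2 m[φ0→L] = [8, 8, 8, 7]
r2 m[φ1→A] = [8, 9, 7, 9]
r2 m[φ1→L] = [8, 9, 8, 9]
r2 m[φ2→A] = [8, 9, 7, 9]
r2 m[φ2→K] = [9, 7, 8, 9]
r2 m[φ3→L] = [9, 4, 6, 5]
r2 m[D→φ0] = [1, 1, 1, 1]
r2 m[A→φ1] = [8, 9, 7, 9]
r2 m[A→φ2] = [8, 9, 7, 9]
r2 m[L→φ0] = [72, 36, 48, 45]
r2 m[L→φ1] = [72, 32, 48, 35]
r2 m[L→φ3] = [64, 72, 64, 63]
r2 m[K→φ2] = [1, 1, 1, 1]
r3 m[φ0→D] = [432, 252, 192, 576]
r3 m[φ0→L] = [8, 8, 8, 7]
r3 m[φ1→A] = [576, 384, 336, 432]
r3 m[φ1→L] = [64, 81, 72, 81]
r3 m[φ2→A] = [8, 9, 7, 9]
r3 m[φ2→K] = [81, 49, 72, 81]
r3 m[φ3→L] = [9, 4, 6, 5]
r3 m[D→φ0] = [1, 1, 1, 1]
r3 m[A→φ1] = [8, 9, 7, 9]
r3 m[A→φ2] = [8, 9, 7, 9]
r3 m[L→φ0] = [72, 36, 48, 45]
r3 m[L→φ1] = [72, 32, 48, 35]
r3 m[L→φ3] = [64, 72, 64, 63]
r3 m[K→φ2] = [1, 1, 1, 1]
r4 m[φ0→D] = [432, 252, 192, 576]
r4 m[φ0→L] = [8, 8, 8, 7]
r4 m[φ1→A] = [576, 384, 336, 432]
r4 m[φ1→L] = [64, 81, 72, 81]
r4 m[φ2→A] = [8, 9, 7, 9]
r4 m[φ2→K] = [81, 49, 72, 81]
r4 m[φ3→L] = [9, 4, 6, 5]
r4 m[D→φ0] = [1, 1, 1, 1]
r4 m[A→φ1] = [8, 9, 7, 9]
r4 m[A→φ2] = [576, 384, 336, 432]
r4 m[L→φ0] = [576, 324, 432, 405]
r4 m[L→φ1] = [72, 32, 48, 35]
r4 m[L→φ3] = [512, 648, 576, 567]
r4 m[K→φ2] = [1, 1, 1, 1]
r5 m[φ0→D] = [3456, 2268, 1728, 4608]
r5 m[φ0→L] = [8, 8, 8, 7]
r5 m[φ1→A] = [576, 384, 336, 432]
r5 m[φ1→L] = [64, 81, 72, 81]
r5 m[φ2→A] = [8, 9, 7, 9]
r5 m[φ2→K] = [4608, 2352, 3072, 3888]
r5 m[φ3→L] = [9, 4, 6, 5]
r5 m[D→φ0] = [1, 1, 1, 1]
r5 m[A→φ1] = [8, 9, 7, 9]
r5 m[A→φ2] = [576, 384, 336, 432]
r5 m[L→φ0] = [576, 324, 432, 405]
r5 m[L→φ1] = [72, 32, 48, 35]
r5 m[L→φ3] = [512, 648, 576, 567]
r5 m[K→φ2] = [1, 1, 1, 1]
r6 m[φ0→D] = [3456, 2268, 1728, 4608]
r6 m[φ0→L] = [8, 8, 8, 7]
r6 m[φ1→A] = [576, 384, 336, 432]
r6 m[φ1→L] = [64, 81, 72, 81]
r6 m[φ2→A] = [8, 9, 7, 9]
r6 m[φ2→K] = [4608, 2352, 3072, 3888]
r6 m[φ3→L] = [9, 4, 6, 5]
r6 m[D→φ0] = [1, 1, 1, 1]
r6 m[A→φ1] = [8, 9, 7, 9]
r6 m[A→φ2] = [576, 384, 336, 432]
r6 m[L→φ0] = [576, 324, 432, 405]
r6 m[L→φ1] = [72, 32, 48, 35]
r6 m[L→φ3] = [512, 648, 576, 567]
r6 m[K→φ2] = [1, 1, 1, 1]
fixed point reached at round 6
traceback from D: (D=3, A=0, L=0, K=0), score=4608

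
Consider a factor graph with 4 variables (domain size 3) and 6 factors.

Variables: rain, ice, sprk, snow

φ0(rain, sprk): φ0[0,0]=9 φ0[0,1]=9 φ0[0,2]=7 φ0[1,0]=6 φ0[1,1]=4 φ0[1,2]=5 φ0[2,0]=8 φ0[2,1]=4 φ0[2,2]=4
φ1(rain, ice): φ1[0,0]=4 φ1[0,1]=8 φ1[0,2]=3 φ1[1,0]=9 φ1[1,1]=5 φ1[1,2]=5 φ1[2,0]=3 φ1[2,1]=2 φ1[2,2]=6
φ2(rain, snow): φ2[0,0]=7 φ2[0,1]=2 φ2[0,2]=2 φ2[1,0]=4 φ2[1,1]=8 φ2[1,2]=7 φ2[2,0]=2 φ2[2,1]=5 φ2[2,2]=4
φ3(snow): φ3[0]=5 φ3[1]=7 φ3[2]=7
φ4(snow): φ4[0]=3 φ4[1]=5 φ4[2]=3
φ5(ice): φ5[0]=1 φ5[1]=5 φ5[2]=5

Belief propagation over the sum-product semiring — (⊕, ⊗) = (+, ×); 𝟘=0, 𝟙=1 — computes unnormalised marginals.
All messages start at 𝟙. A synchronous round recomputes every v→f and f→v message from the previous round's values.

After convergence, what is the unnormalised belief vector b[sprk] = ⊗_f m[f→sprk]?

init: all messages = 𝟙 over 3 values
r1 m[φ0→rain] = [25, 15, 16]
r1 m[φ0→sprk] = [23, 17, 16]
r1 m[φ1→rain] = [15, 19, 11]
r1 m[φ1→ice] = [16, 15, 14]
r1 m[φ2→rain] = [11, 19, 11]
r1 m[φ2→snow] = [13, 15, 13]
r1 m[φ3→snow] = [5, 7, 7]
r1 m[φ4→snow] = [3, 5, 3]
r1 m[φ5→ice] = [1, 5, 5]
r1 m[rain→φ0] = [1, 1, 1]
r1 m[rain→φ1] = [1, 1, 1]
r1 m[rain→φ2] = [1, 1, 1]
r1 m[ice→φ1] = [1, 1, 1]
r1 m[ice→φ5] = [1, 1, 1]
r1 m[sprk→φ0] = [1, 1, 1]
r1 m[snow→φ2] = [1, 1, 1]
r1 m[snow→φ3] = [1, 1, 1]
r1 m[snow→φ4] = [1, 1, 1]
r2 m[φ0→rain] = [25, 15, 16]
r2 m[φ0→sprk] = [23, 17, 16]
r2 m[φ1→rain] = [15, 19, 11]
r2 m[φ1→ice] = [16, 15, 14]
r2 m[φ2→rain] = [11, 19, 11]
r2 m[φ2→snow] = [13, 15, 13]
r2 m[φ3→snow] = [5, 7, 7]
r2 m[φ4→snow] = [3, 5, 3]
r2 m[φ5→ice] = [1, 5, 5]
r2 m[rain→φ0] = [165, 361, 121]
r2 m[rain→φ1] = [275, 285, 176]
r2 m[rain→φ2] = [375, 285, 176]
r2 m[ice→φ1] = [1, 5, 5]
r2 m[ice→φ5] = [16, 15, 14]
r2 m[sprk→φ0] = [1, 1, 1]
r2 m[snow→φ2] = [15, 35, 21]
r2 m[snow→φ3] = [39, 75, 39]
r2 m[snow→φ4] = [65, 105, 91]
r3 m[φ0→rain] = [25, 15, 16]
r3 m[φ0→sprk] = [4619, 3413, 3444]
r3 m[φ1→rain] = [59, 59, 43]
r3 m[φ1→ice] = [4193, 3977, 3306]
r3 m[φ2→rain] = [217, 487, 289]
r3 m[φ2→snow] = [4117, 3910, 3449]
r3 m[φ3→snow] = [5, 7, 7]
r3 m[φ4→snow] = [3, 5, 3]
r3 m[φ5→ice] = [1, 5, 5]
r3 m[rain→φ0] = [165, 361, 121]
r3 m[rain→φ1] = [275, 285, 176]
r3 m[rain→φ2] = [375, 285, 176]
r3 m[ice→φ1] = [1, 5, 5]
r3 m[ice→φ5] = [16, 15, 14]
r3 m[sprk→φ0] = [1, 1, 1]
r3 m[snow→φ2] = [15, 35, 21]
r3 m[snow→φ3] = [39, 75, 39]
r3 m[snow→φ4] = [65, 105, 91]
r4 m[φ0→rain] = [25, 15, 16]
r4 m[φ0→sprk] = [4619, 3413, 3444]
r4 m[φ1→rain] = [59, 59, 43]
r4 m[φ1→ice] = [4193, 3977, 3306]
r4 m[φ2→rain] = [217, 487, 289]
r4 m[φ2→snow] = [4117, 3910, 3449]
r4 m[φ3→snow] = [5, 7, 7]
r4 m[φ4→snow] = [3, 5, 3]
r4 m[φ5→ice] = [1, 5, 5]
r4 m[rain→φ0] = [12803, 28733, 12427]
r4 m[rain→φ1] = [5425, 7305, 4624]
r4 m[rain→φ2] = [1475, 885, 688]
r4 m[ice→φ1] = [1, 5, 5]
r4 m[ice→φ5] = [4193, 3977, 3306]
r4 m[sprk→φ0] = [1, 1, 1]
r4 m[snow→φ2] = [15, 35, 21]
r4 m[snow→φ3] = [12351, 19550, 10347]
r4 m[snow→φ4] = [20585, 27370, 24143]
r5 m[φ0→rain] = [25, 15, 16]
r5 m[φ0→sprk] = [387041, 279867, 282994]
r5 m[φ1→rain] = [59, 59, 43]
r5 m[φ1→ice] = [101317, 89173, 80544]
r5 m[φ2→rain] = [217, 487, 289]
r5 m[φ2→snow] = [15241, 13470, 11897]
r5 m[φ3→snow] = [5, 7, 7]
r5 m[φ4→snow] = [3, 5, 3]
r5 m[φ5→ice] = [1, 5, 5]
r5 m[rain→φ0] = [12803, 28733, 12427]
r5 m[rain→φ1] = [5425, 7305, 4624]
r5 m[rain→φ2] = [1475, 885, 688]
r5 m[ice→φ1] = [1, 5, 5]
r5 m[ice→φ5] = [4193, 3977, 3306]
r5 m[sprk→φ0] = [1, 1, 1]
r5 m[snow→φ2] = [15, 35, 21]
r5 m[snow→φ3] = [12351, 19550, 10347]
r5 m[snow→φ4] = [20585, 27370, 24143]
r6 m[φ0→rain] = [25, 15, 16]
r6 m[φ0→sprk] = [387041, 279867, 282994]
r6 m[φ1→rain] = [59, 59, 43]
r6 m[φ1→ice] = [101317, 89173, 80544]
r6 m[φ2→rain] = [217, 487, 289]
r6 m[φ2→snow] = [15241, 13470, 11897]
r6 m[φ3→snow] = [5, 7, 7]
r6 m[φ4→snow] = [3, 5, 3]
r6 m[φ5→ice] = [1, 5, 5]
r6 m[rain→φ0] = [12803, 28733, 12427]
r6 m[rain→φ1] = [5425, 7305, 4624]
r6 m[rain→φ2] = [1475, 885, 688]
r6 m[ice→φ1] = [1, 5, 5]
r6 m[ice→φ5] = [101317, 89173, 80544]
r6 m[sprk→φ0] = [1, 1, 1]
r6 m[snow→φ2] = [15, 35, 21]
r6 m[snow→φ3] = [45723, 67350, 35691]
r6 m[snow→φ4] = [76205, 94290, 83279]
r7 m[φ0→rain] = [25, 15, 16]
r7 m[φ0→sprk] = [387041, 279867, 282994]
r7 m[φ1→rain] = [59, 59, 43]
r7 m[φ1→ice] = [101317, 89173, 80544]
r7 m[φ2→rain] = [217, 487, 289]
r7 m[φ2→snow] = [15241, 13470, 11897]
r7 m[φ3→snow] = [5, 7, 7]
r7 m[φ4→snow] = [3, 5, 3]
r7 m[φ5→ice] = [1, 5, 5]
r7 m[rain→φ0] = [12803, 28733, 12427]
r7 m[rain→φ1] = [5425, 7305, 4624]
r7 m[rain→φ2] = [1475, 885, 688]
r7 m[ice→φ1] = [1, 5, 5]
r7 m[ice→φ5] = [101317, 89173, 80544]
r7 m[sprk→φ0] = [1, 1, 1]
r7 m[snow→φ2] = [15, 35, 21]
r7 m[snow→φ3] = [45723, 67350, 35691]
r7 m[snow→φ4] = [76205, 94290, 83279]
fixed point reached at round 7
b[sprk] = ⊗ incoming = [387041, 279867, 282994]

b[sprk] = [387041, 279867, 282994]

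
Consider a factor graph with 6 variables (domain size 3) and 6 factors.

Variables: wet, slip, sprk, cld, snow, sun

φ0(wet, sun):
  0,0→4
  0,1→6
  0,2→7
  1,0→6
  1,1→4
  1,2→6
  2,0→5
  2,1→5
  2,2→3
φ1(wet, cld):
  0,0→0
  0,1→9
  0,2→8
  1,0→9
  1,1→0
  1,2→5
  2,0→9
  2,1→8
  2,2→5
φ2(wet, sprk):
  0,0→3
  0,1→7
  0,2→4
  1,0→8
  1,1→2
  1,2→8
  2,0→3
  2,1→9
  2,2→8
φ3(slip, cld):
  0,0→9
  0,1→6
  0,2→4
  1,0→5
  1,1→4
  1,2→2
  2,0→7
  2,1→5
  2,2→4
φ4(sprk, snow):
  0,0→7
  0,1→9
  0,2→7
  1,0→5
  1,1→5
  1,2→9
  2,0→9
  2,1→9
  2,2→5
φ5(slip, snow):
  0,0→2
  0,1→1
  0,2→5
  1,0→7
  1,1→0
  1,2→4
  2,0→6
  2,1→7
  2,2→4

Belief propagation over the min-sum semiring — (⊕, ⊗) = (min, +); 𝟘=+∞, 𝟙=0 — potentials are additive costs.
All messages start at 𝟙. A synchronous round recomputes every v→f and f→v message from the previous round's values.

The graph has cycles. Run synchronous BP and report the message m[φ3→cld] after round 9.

message @ round 9 = [16, 15, 13]

init: all messages = 𝟙 over 3 values
r1 m[φ0→wet] = [4, 4, 3]
r1 m[φ0→sun] = [4, 4, 3]
r1 m[φ1→wet] = [0, 0, 5]
r1 m[φ1→cld] = [0, 0, 5]
r1 m[φ2→wet] = [3, 2, 3]
r1 m[φ2→sprk] = [3, 2, 4]
r1 m[φ3→slip] = [4, 2, 4]
r1 m[φ3→cld] = [5, 4, 2]
r1 m[φ4→sprk] = [7, 5, 5]
r1 m[φ4→snow] = [5, 5, 5]
r1 m[φ5→slip] = [1, 0, 4]
r1 m[φ5→snow] = [2, 0, 4]
r1 m[wet→φ0] = [0, 0, 0]
r1 m[wet→φ1] = [0, 0, 0]
r1 m[wet→φ2] = [0, 0, 0]
r1 m[slip→φ3] = [0, 0, 0]
r1 m[slip→φ5] = [0, 0, 0]
r1 m[sprk→φ2] = [0, 0, 0]
r1 m[sprk→φ4] = [0, 0, 0]
r1 m[cld→φ1] = [0, 0, 0]
r1 m[cld→φ3] = [0, 0, 0]
r1 m[snow→φ4] = [0, 0, 0]
r1 m[snow→φ5] = [0, 0, 0]
r1 m[sun→φ0] = [0, 0, 0]
r2 m[φ0→wet] = [4, 4, 3]
r2 m[φ0→sun] = [4, 4, 3]
r2 m[φ1→wet] = [0, 0, 5]
r2 m[φ1→cld] = [0, 0, 5]
r2 m[φ2→wet] = [3, 2, 3]
r2 m[φ2→sprk] = [3, 2, 4]
r2 m[φ3→slip] = [4, 2, 4]
r2 m[φ3→cld] = [5, 4, 2]
r2 m[φ4→sprk] = [7, 5, 5]
r2 m[φ4→snow] = [5, 5, 5]
r2 m[φ5→slip] = [1, 0, 4]
r2 m[φ5→snow] = [2, 0, 4]
r2 m[wet→φ0] = [3, 2, 8]
r2 m[wet→φ1] = [7, 6, 6]
r2 m[wet→φ2] = [4, 4, 8]
r2 m[slip→φ3] = [1, 0, 4]
r2 m[slip→φ5] = [4, 2, 4]
r2 m[sprk→φ2] = [7, 5, 5]
r2 m[sprk→φ4] = [3, 2, 4]
r2 m[cld→φ1] = [5, 4, 2]
r2 m[cld→φ3] = [0, 0, 5]
r2 m[snow→φ4] = [2, 0, 4]
r2 m[snow→φ5] = [5, 5, 5]
r2 m[sun→φ0] = [0, 0, 0]
r3 m[φ0→wet] = [4, 4, 3]
r3 m[φ0→sun] = [7, 6, 8]
r3 m[φ1→wet] = [5, 4, 7]
r3 m[φ1→cld] = [7, 6, 11]
r3 m[φ2→wet] = [9, 7, 10]
r3 m[φ2→sprk] = [7, 6, 8]
r3 m[φ3→slip] = [6, 4, 5]
r3 m[φ3→cld] = [5, 4, 2]
r3 m[φ4→sprk] = [9, 5, 9]
r3 m[φ4→snow] = [7, 7, 9]
r3 m[φ5→slip] = [6, 5, 9]
r3 m[φ5→snow] = [6, 2, 6]
r3 m[wet→φ0] = [3, 2, 8]
r3 m[wet→φ1] = [7, 6, 6]
r3 m[wet→φ2] = [4, 4, 8]
r3 m[slip→φ3] = [1, 0, 4]
r3 m[slip→φ5] = [4, 2, 4]
r3 m[sprk→φ2] = [7, 5, 5]
r3 m[sprk→φ4] = [3, 2, 4]
r3 m[cld→φ1] = [5, 4, 2]
r3 m[cld→φ3] = [0, 0, 5]
r3 m[snow→φ4] = [2, 0, 4]
r3 m[snow→φ5] = [5, 5, 5]
r3 m[sun→φ0] = [0, 0, 0]
r4 m[φ0→wet] = [4, 4, 3]
r4 m[φ0→sun] = [7, 6, 8]
r4 m[φ1→wet] = [5, 4, 7]
r4 m[φ1→cld] = [7, 6, 11]
r4 m[φ2→wet] = [9, 7, 10]
r4 m[φ2→sprk] = [7, 6, 8]
r4 m[φ3→slip] = [6, 4, 5]
r4 m[φ3→cld] = [5, 4, 2]
r4 m[φ4→sprk] = [9, 5, 9]
r4 m[φ4→snow] = [7, 7, 9]
r4 m[φ5→slip] = [6, 5, 9]
r4 m[φ5→snow] = [6, 2, 6]
r4 m[wet→φ0] = [14, 11, 17]
r4 m[wet→φ1] = [13, 11, 13]
r4 m[wet→φ2] = [9, 8, 10]
r4 m[slip→φ3] = [6, 5, 9]
r4 m[slip→φ5] = [6, 4, 5]
r4 m[sprk→φ2] = [9, 5, 9]
r4 m[sprk→φ4] = [7, 6, 8]
r4 m[cld→φ1] = [5, 4, 2]
r4 m[cld→φ3] = [7, 6, 11]
r4 m[snow→φ4] = [6, 2, 6]
r4 m[snow→φ5] = [7, 7, 9]
r4 m[sun→φ0] = [0, 0, 0]
r5 m[φ0→wet] = [4, 4, 3]
r5 m[φ0→sun] = [17, 15, 17]
r5 m[φ1→wet] = [5, 4, 7]
r5 m[φ1→cld] = [13, 11, 16]
r5 m[φ2→wet] = [12, 7, 12]
r5 m[φ2→sprk] = [12, 10, 13]
r5 m[φ3→slip] = [12, 10, 11]
r5 m[φ3→cld] = [10, 9, 7]
r5 m[φ4→sprk] = [11, 7, 11]
r5 m[φ4→snow] = [11, 11, 13]
r5 m[φ5→slip] = [8, 7, 13]
r5 m[φ5→snow] = [8, 4, 8]
r5 m[wet→φ0] = [14, 11, 17]
r5 m[wet→φ1] = [13, 11, 13]
r5 m[wet→φ2] = [9, 8, 10]
r5 m[slip→φ3] = [6, 5, 9]
r5 m[slip→φ5] = [6, 4, 5]
r5 m[sprk→φ2] = [9, 5, 9]
r5 m[sprk→φ4] = [7, 6, 8]
r5 m[cld→φ1] = [5, 4, 2]
r5 m[cld→φ3] = [7, 6, 11]
r5 m[snow→φ4] = [6, 2, 6]
r5 m[snow→φ5] = [7, 7, 9]
r5 m[sun→φ0] = [0, 0, 0]
r6 m[φ0→wet] = [4, 4, 3]
r6 m[φ0→sun] = [17, 15, 17]
r6 m[φ1→wet] = [5, 4, 7]
r6 m[φ1→cld] = [13, 11, 16]
r6 m[φ2→wet] = [12, 7, 12]
r6 m[φ2→sprk] = [12, 10, 13]
r6 m[φ3→slip] = [12, 10, 11]
r6 m[φ3→cld] = [10, 9, 7]
r6 m[φ4→sprk] = [11, 7, 11]
r6 m[φ4→snow] = [11, 11, 13]
r6 m[φ5→slip] = [8, 7, 13]
r6 m[φ5→snow] = [8, 4, 8]
r6 m[wet→φ0] = [17, 11, 19]
r6 m[wet→φ1] = [16, 11, 15]
r6 m[wet→φ2] = [9, 8, 10]
r6 m[slip→φ3] = [8, 7, 13]
r6 m[slip→φ5] = [12, 10, 11]
r6 m[sprk→φ2] = [11, 7, 11]
r6 m[sprk→φ4] = [12, 10, 13]
r6 m[cld→φ1] = [10, 9, 7]
r6 m[cld→φ3] = [13, 11, 16]
r6 m[snow→φ4] = [8, 4, 8]
r6 m[snow→φ5] = [11, 11, 13]
r6 m[sun→φ0] = [0, 0, 0]
r7 m[φ0→wet] = [4, 4, 3]
r7 m[φ0→sun] = [17, 15, 17]
r7 m[φ1→wet] = [10, 9, 12]
r7 m[φ1→cld] = [16, 11, 16]
r7 m[φ2→wet] = [14, 9, 14]
r7 m[φ2→sprk] = [12, 10, 13]
r7 m[φ3→slip] = [17, 15, 16]
r7 m[φ3→cld] = [12, 11, 9]
r7 m[φ4→sprk] = [13, 9, 13]
r7 m[φ4→snow] = [15, 15, 18]
r7 m[φ5→slip] = [12, 11, 17]
r7 m[φ5→snow] = [14, 10, 14]
r7 m[wet→φ0] = [17, 11, 19]
r7 m[wet→φ1] = [16, 11, 15]
r7 m[wet→φ2] = [9, 8, 10]
r7 m[slip→φ3] = [8, 7, 13]
r7 m[slip→φ5] = [12, 10, 11]
r7 m[sprk→φ2] = [11, 7, 11]
r7 m[sprk→φ4] = [12, 10, 13]
r7 m[cld→φ1] = [10, 9, 7]
r7 m[cld→φ3] = [13, 11, 16]
r7 m[snow→φ4] = [8, 4, 8]
r7 m[snow→φ5] = [11, 11, 13]
r7 m[sun→φ0] = [0, 0, 0]
r8 m[φ0→wet] = [4, 4, 3]
r8 m[φ0→sun] = [17, 15, 17]
r8 m[φ1→wet] = [10, 9, 12]
r8 m[φ1→cld] = [16, 11, 16]
r8 m[φ2→wet] = [14, 9, 14]
r8 m[φ2→sprk] = [12, 10, 13]
r8 m[φ3→slip] = [17, 15, 16]
r8 m[φ3→cld] = [12, 11, 9]
r8 m[φ4→sprk] = [13, 9, 13]
r8 m[φ4→snow] = [15, 15, 18]
r8 m[φ5→slip] = [12, 11, 17]
r8 m[φ5→snow] = [14, 10, 14]
r8 m[wet→φ0] = [24, 18, 26]
r8 m[wet→φ1] = [18, 13, 17]
r8 m[wet→φ2] = [14, 13, 15]
r8 m[slip→φ3] = [12, 11, 17]
r8 m[slip→φ5] = [17, 15, 16]
r8 m[sprk→φ2] = [13, 9, 13]
r8 m[sprk→φ4] = [12, 10, 13]
r8 m[cld→φ1] = [12, 11, 9]
r8 m[cld→φ3] = [16, 11, 16]
r8 m[snow→φ4] = [14, 10, 14]
r8 m[snow→φ5] = [15, 15, 18]
r8 m[sun→φ0] = [0, 0, 0]
r9 m[φ0→wet] = [4, 4, 3]
r9 m[φ0→sun] = [24, 22, 24]
r9 m[φ1→wet] = [12, 11, 14]
r9 m[φ1→cld] = [18, 13, 18]
r9 m[φ2→wet] = [16, 11, 16]
r9 m[φ2→sprk] = [17, 15, 18]
r9 m[φ3→slip] = [17, 15, 16]
r9 m[φ3→cld] = [16, 15, 13]
r9 m[φ4→sprk] = [19, 15, 19]
r9 m[φ4→snow] = [15, 15, 18]
r9 m[φ5→slip] = [16, 15, 21]
r9 m[φ5→snow] = [19, 15, 19]
r9 m[wet→φ0] = [24, 18, 26]
r9 m[wet→φ1] = [18, 13, 17]
r9 m[wet→φ2] = [14, 13, 15]
r9 m[slip→φ3] = [12, 11, 17]
r9 m[slip→φ5] = [17, 15, 16]
r9 m[sprk→φ2] = [13, 9, 13]
r9 m[sprk→φ4] = [12, 10, 13]
r9 m[cld→φ1] = [12, 11, 9]
r9 m[cld→φ3] = [16, 11, 16]
r9 m[snow→φ4] = [14, 10, 14]
r9 m[snow→φ5] = [15, 15, 18]
r9 m[sun→φ0] = [0, 0, 0]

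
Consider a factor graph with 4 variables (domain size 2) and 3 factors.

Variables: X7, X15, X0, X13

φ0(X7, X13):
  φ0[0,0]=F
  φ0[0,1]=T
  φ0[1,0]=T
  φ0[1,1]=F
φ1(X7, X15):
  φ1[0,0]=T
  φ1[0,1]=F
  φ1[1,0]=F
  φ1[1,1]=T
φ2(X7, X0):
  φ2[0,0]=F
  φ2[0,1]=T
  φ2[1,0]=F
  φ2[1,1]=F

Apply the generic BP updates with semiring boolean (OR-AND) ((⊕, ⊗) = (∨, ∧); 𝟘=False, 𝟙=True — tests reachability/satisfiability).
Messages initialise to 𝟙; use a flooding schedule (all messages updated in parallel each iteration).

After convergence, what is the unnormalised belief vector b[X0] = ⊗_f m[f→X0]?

init: all messages = 𝟙 over 2 values
r1 m[φ0→X7] = [T, T]
r1 m[φ0→X13] = [T, T]
r1 m[φ1→X7] = [T, T]
r1 m[φ1→X15] = [T, T]
r1 m[φ2→X7] = [T, F]
r1 m[φ2→X0] = [F, T]
r1 m[X7→φ0] = [T, T]
r1 m[X7→φ1] = [T, T]
r1 m[X7→φ2] = [T, T]
r1 m[X15→φ1] = [T, T]
r1 m[X0→φ2] = [T, T]
r1 m[X13→φ0] = [T, T]
r2 m[φ0→X7] = [T, T]
r2 m[φ0→X13] = [T, T]
r2 m[φ1→X7] = [T, T]
r2 m[φ1→X15] = [T, T]
r2 m[φ2→X7] = [T, F]
r2 m[φ2→X0] = [F, T]
r2 m[X7→φ0] = [T, F]
r2 m[X7→φ1] = [T, F]
r2 m[X7→φ2] = [T, T]
r2 m[X15→φ1] = [T, T]
r2 m[X0→φ2] = [T, T]
r2 m[X13→φ0] = [T, T]
r3 m[φ0→X7] = [T, T]
r3 m[φ0→X13] = [F, T]
r3 m[φ1→X7] = [T, T]
r3 m[φ1→X15] = [T, F]
r3 m[φ2→X7] = [T, F]
r3 m[φ2→X0] = [F, T]
r3 m[X7→φ0] = [T, F]
r3 m[X7→φ1] = [T, F]
r3 m[X7→φ2] = [T, T]
r3 m[X15→φ1] = [T, T]
r3 m[X0→φ2] = [T, T]
r3 m[X13→φ0] = [T, T]
r4 m[φ0→X7] = [T, T]
r4 m[φ0→X13] = [F, T]
r4 m[φ1→X7] = [T, T]
r4 m[φ1→X15] = [T, F]
r4 m[φ2→X7] = [T, F]
r4 m[φ2→X0] = [F, T]
r4 m[X7→φ0] = [T, F]
r4 m[X7→φ1] = [T, F]
r4 m[X7→φ2] = [T, T]
r4 m[X15→φ1] = [T, T]
r4 m[X0→φ2] = [T, T]
r4 m[X13→φ0] = [T, T]
fixed point reached at round 4
b[X0] = ⊗ incoming = [F, T]

b[X0] = [F, T]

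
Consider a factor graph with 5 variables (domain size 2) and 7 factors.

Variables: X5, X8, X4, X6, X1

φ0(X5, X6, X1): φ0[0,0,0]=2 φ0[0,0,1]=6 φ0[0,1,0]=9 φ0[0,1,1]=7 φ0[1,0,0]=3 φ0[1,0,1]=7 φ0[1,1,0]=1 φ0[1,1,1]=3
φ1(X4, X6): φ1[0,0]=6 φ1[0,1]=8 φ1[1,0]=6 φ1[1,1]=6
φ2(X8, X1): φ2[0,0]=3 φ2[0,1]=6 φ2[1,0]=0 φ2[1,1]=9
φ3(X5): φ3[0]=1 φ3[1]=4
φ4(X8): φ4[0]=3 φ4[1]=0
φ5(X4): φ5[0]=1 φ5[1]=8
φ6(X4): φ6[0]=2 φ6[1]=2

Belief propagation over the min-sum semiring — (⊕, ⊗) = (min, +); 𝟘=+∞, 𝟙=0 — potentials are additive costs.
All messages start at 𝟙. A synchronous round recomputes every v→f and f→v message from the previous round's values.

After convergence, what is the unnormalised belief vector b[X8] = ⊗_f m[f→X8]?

init: all messages = 𝟙 over 2 values
r1 m[φ0→X5] = [2, 1]
r1 m[φ0→X6] = [2, 1]
r1 m[φ0→X1] = [1, 3]
r1 m[φ1→X4] = [6, 6]
r1 m[φ1→X6] = [6, 6]
r1 m[φ2→X8] = [3, 0]
r1 m[φ2→X1] = [0, 6]
r1 m[φ3→X5] = [1, 4]
r1 m[φ4→X8] = [3, 0]
r1 m[φ5→X4] = [1, 8]
r1 m[φ6→X4] = [2, 2]
r1 m[X5→φ0] = [0, 0]
r1 m[X5→φ3] = [0, 0]
r1 m[X8→φ2] = [0, 0]
r1 m[X8→φ4] = [0, 0]
r1 m[X4→φ1] = [0, 0]
r1 m[X4→φ5] = [0, 0]
r1 m[X4→φ6] = [0, 0]
r1 m[X6→φ0] = [0, 0]
r1 m[X6→φ1] = [0, 0]
r1 m[X1→φ0] = [0, 0]
r1 m[X1→φ2] = [0, 0]
r2 m[φ0→X5] = [2, 1]
r2 m[φ0→X6] = [2, 1]
r2 m[φ0→X1] = [1, 3]
r2 m[φ1→X4] = [6, 6]
r2 m[φ1→X6] = [6, 6]
r2 m[φ2→X8] = [3, 0]
r2 m[φ2→X1] = [0, 6]
r2 m[φ3→X5] = [1, 4]
r2 m[φ4→X8] = [3, 0]
r2 m[φ5→X4] = [1, 8]
r2 m[φ6→X4] = [2, 2]
r2 m[X5→φ0] = [1, 4]
r2 m[X5→φ3] = [2, 1]
r2 m[X8→φ2] = [3, 0]
r2 m[X8→φ4] = [3, 0]
r2 m[X4→φ1] = [3, 10]
r2 m[X4→φ5] = [8, 8]
r2 m[X4→φ6] = [7, 14]
r2 m[X6→φ0] = [6, 6]
r2 m[X6→φ1] = [2, 1]
r2 m[X1→φ0] = [0, 6]
r2 m[X1→φ2] = [1, 3]
r3 m[φ0→X5] = [8, 7]
r3 m[φ0→X6] = [3, 5]
r3 m[φ0→X1] = [9, 13]
r3 m[φ1→X4] = [8, 7]
r3 m[φ1→X6] = [9, 11]
r3 m[φ2→X8] = [4, 1]
r3 m[φ2→X1] = [0, 9]
r3 m[φ3→X5] = [1, 4]
r3 m[φ4→X8] = [3, 0]
r3 m[φ5→X4] = [1, 8]
r3 m[φ6→X4] = [2, 2]
r3 m[X5→φ0] = [1, 4]
r3 m[X5→φ3] = [2, 1]
r3 m[X8→φ2] = [3, 0]
r3 m[X8→φ4] = [3, 0]
r3 m[X4→φ1] = [3, 10]
r3 m[X4→φ5] = [8, 8]
r3 m[X4→φ6] = [7, 14]
r3 m[X6→φ0] = [6, 6]
r3 m[X6→φ1] = [2, 1]
r3 m[X1→φ0] = [0, 6]
r3 m[X1→φ2] = [1, 3]
r4 m[φ0→X5] = [8, 7]
r4 m[φ0→X6] = [3, 5]
r4 m[φ0→X1] = [9, 13]
r4 m[φ1→X4] = [8, 7]
r4 m[φ1→X6] = [9, 11]
r4 m[φ2→X8] = [4, 1]
r4 m[φ2→X1] = [0, 9]
r4 m[φ3→X5] = [1, 4]
r4 m[φ4→X8] = [3, 0]
r4 m[φ5→X4] = [1, 8]
r4 m[φ6→X4] = [2, 2]
r4 m[X5→φ0] = [1, 4]
r4 m[X5→φ3] = [8, 7]
r4 m[X8→φ2] = [3, 0]
r4 m[X8→φ4] = [4, 1]
r4 m[X4→φ1] = [3, 10]
r4 m[X4→φ5] = [10, 9]
r4 m[X4→φ6] = [9, 15]
r4 m[X6→φ0] = [9, 11]
r4 m[X6→φ1] = [3, 5]
r4 m[X1→φ0] = [0, 9]
r4 m[X1→φ2] = [9, 13]
r5 m[φ0→X5] = [11, 12]
r5 m[φ0→X6] = [3, 5]
r5 m[φ0→X1] = [12, 16]
r5 m[φ1→X4] = [9, 9]
r5 m[φ1→X6] = [9, 11]
r5 m[φ2→X8] = [12, 9]
r5 m[φ2→X1] = [0, 9]
r5 m[φ3→X5] = [1, 4]
r5 m[φ4→X8] = [3, 0]
r5 m[φ5→X4] = [1, 8]
r5 m[φ6→X4] = [2, 2]
r5 m[X5→φ0] = [1, 4]
r5 m[X5→φ3] = [8, 7]
r5 m[X8→φ2] = [3, 0]
r5 m[X8→φ4] = [4, 1]
r5 m[X4→φ1] = [3, 10]
r5 m[X4→φ5] = [10, 9]
r5 m[X4→φ6] = [9, 15]
r5 m[X6→φ0] = [9, 11]
r5 m[X6→φ1] = [3, 5]
r5 m[X1→φ0] = [0, 9]
r5 m[X1→φ2] = [9, 13]
r6 m[φ0→X5] = [11, 12]
r6 m[φ0→X6] = [3, 5]
r6 m[φ0→X1] = [12, 16]
r6 m[φ1→X4] = [9, 9]
r6 m[φ1→X6] = [9, 11]
r6 m[φ2→X8] = [12, 9]
r6 m[φ2→X1] = [0, 9]
r6 m[φ3→X5] = [1, 4]
r6 m[φ4→X8] = [3, 0]
r6 m[φ5→X4] = [1, 8]
r6 m[φ6→X4] = [2, 2]
r6 m[X5→φ0] = [1, 4]
r6 m[X5→φ3] = [11, 12]
r6 m[X8→φ2] = [3, 0]
r6 m[X8→φ4] = [12, 9]
r6 m[X4→φ1] = [3, 10]
r6 m[X4→φ5] = [11, 11]
r6 m[X4→φ6] = [10, 17]
r6 m[X6→φ0] = [9, 11]
r6 m[X6→φ1] = [3, 5]
r6 m[X1→φ0] = [0, 9]
r6 m[X1→φ2] = [12, 16]
r7 m[φ0→X5] = [11, 12]
r7 m[φ0→X6] = [3, 5]
r7 m[φ0→X1] = [12, 16]
r7 m[φ1→X4] = [9, 9]
r7 m[φ1→X6] = [9, 11]
r7 m[φ2→X8] = [15, 12]
r7 m[φ2→X1] = [0, 9]
r7 m[φ3→X5] = [1, 4]
r7 m[φ4→X8] = [3, 0]
r7 m[φ5→X4] = [1, 8]
r7 m[φ6→X4] = [2, 2]
r7 m[X5→φ0] = [1, 4]
r7 m[X5→φ3] = [11, 12]
r7 m[X8→φ2] = [3, 0]
r7 m[X8→φ4] = [12, 9]
r7 m[X4→φ1] = [3, 10]
r7 m[X4→φ5] = [11, 11]
r7 m[X4→φ6] = [10, 17]
r7 m[X6→φ0] = [9, 11]
r7 m[X6→φ1] = [3, 5]
r7 m[X1→φ0] = [0, 9]
r7 m[X1→φ2] = [12, 16]
r8 m[φ0→X5] = [11, 12]
r8 m[φ0→X6] = [3, 5]
r8 m[φ0→X1] = [12, 16]
r8 m[φ1→X4] = [9, 9]
r8 m[φ1→X6] = [9, 11]
r8 m[φ2→X8] = [15, 12]
r8 m[φ2→X1] = [0, 9]
r8 m[φ3→X5] = [1, 4]
r8 m[φ4→X8] = [3, 0]
r8 m[φ5→X4] = [1, 8]
r8 m[φ6→X4] = [2, 2]
r8 m[X5→φ0] = [1, 4]
r8 m[X5→φ3] = [11, 12]
r8 m[X8→φ2] = [3, 0]
r8 m[X8→φ4] = [15, 12]
r8 m[X4→φ1] = [3, 10]
r8 m[X4→φ5] = [11, 11]
r8 m[X4→φ6] = [10, 17]
r8 m[X6→φ0] = [9, 11]
r8 m[X6→φ1] = [3, 5]
r8 m[X1→φ0] = [0, 9]
r8 m[X1→φ2] = [12, 16]
r9 m[φ0→X5] = [11, 12]
r9 m[φ0→X6] = [3, 5]
r9 m[φ0→X1] = [12, 16]
r9 m[φ1→X4] = [9, 9]
r9 m[φ1→X6] = [9, 11]
r9 m[φ2→X8] = [15, 12]
r9 m[φ2→X1] = [0, 9]
r9 m[φ3→X5] = [1, 4]
r9 m[φ4→X8] = [3, 0]
r9 m[φ5→X4] = [1, 8]
r9 m[φ6→X4] = [2, 2]
r9 m[X5→φ0] = [1, 4]
r9 m[X5→φ3] = [11, 12]
r9 m[X8→φ2] = [3, 0]
r9 m[X8→φ4] = [15, 12]
r9 m[X4→φ1] = [3, 10]
r9 m[X4→φ5] = [11, 11]
r9 m[X4→φ6] = [10, 17]
r9 m[X6→φ0] = [9, 11]
r9 m[X6→φ1] = [3, 5]
r9 m[X1→φ0] = [0, 9]
r9 m[X1→φ2] = [12, 16]
fixed point reached at round 9
b[X8] = ⊗ incoming = [18, 12]

b[X8] = [18, 12]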